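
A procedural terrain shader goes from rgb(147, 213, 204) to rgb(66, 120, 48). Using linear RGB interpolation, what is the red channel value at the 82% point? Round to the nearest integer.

81

R = 147 + 0.82 × (66 − 147) = 80.58 → 81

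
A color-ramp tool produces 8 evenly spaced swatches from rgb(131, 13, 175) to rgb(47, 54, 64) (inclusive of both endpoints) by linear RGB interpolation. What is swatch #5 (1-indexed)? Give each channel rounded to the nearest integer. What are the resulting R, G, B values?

(83, 36, 112)

With 8 swatches and endpoints inclusive, swatch 5 sits at t = (5 − 1)/(8 − 1) = 4/7 ≈ 0.5714.
R = 131 + 0.5714 × (47 − 131) = 83.002 → 83
G = 13 + 0.5714 × (54 − 13) = 36.427 → 36
B = 175 + 0.5714 × (64 − 175) = 111.575 → 112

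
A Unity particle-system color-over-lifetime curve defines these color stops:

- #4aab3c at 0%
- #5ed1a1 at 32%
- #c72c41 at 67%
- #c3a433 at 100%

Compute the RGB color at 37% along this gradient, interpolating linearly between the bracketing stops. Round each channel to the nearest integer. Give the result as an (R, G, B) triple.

(109, 185, 147)

37% lies between the 32% and 67% stops, so the local fraction is t = (37 − 32)/(67 − 32) = 5/35 ≈ 0.1429.
#5ed1a1 → (94, 209, 161); #c72c41 → (199, 44, 65).
R = 94 + 0.1429 × (199 − 94) = 109.005 → 109
G = 209 + 0.1429 × (44 − 209) = 185.422 → 185
B = 161 + 0.1429 × (65 − 161) = 147.282 → 147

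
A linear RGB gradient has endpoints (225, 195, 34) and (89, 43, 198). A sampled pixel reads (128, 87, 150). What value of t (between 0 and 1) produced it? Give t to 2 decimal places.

0.71

Invert the lerp on the B channel (largest span, 164): t = (150 − 34) / (198 − 34) = 116/164 = 0.70732.
Check on R: (128 − 225)/(89 − 225) = 0.7132 ✓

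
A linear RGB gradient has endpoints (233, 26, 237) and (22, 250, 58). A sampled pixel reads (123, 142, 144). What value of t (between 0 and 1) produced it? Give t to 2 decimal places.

0.52

Invert the lerp on the G channel (largest span, 224): t = (142 − 26) / (250 − 26) = 116/224 = 0.51786.
Check on R: (123 − 233)/(22 − 233) = 0.5213 ✓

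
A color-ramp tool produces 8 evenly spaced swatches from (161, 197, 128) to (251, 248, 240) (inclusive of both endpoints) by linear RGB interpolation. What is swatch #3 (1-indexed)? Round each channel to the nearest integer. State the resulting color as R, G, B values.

(187, 212, 160)

With 8 swatches and endpoints inclusive, swatch 3 sits at t = (3 − 1)/(8 − 1) = 2/7 ≈ 0.2857.
R = 161 + 0.2857 × (251 − 161) = 186.713 → 187
G = 197 + 0.2857 × (248 − 197) = 211.571 → 212
B = 128 + 0.2857 × (240 − 128) = 159.998 → 160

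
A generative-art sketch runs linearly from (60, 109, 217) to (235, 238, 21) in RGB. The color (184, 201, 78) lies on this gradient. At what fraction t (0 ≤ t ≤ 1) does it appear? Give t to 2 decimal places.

Invert the lerp on the B channel (largest span, 196): t = (78 − 217) / (21 − 217) = -139/-196 = 0.70918.
Check on R: (184 − 60)/(235 − 60) = 0.7086 ✓

0.71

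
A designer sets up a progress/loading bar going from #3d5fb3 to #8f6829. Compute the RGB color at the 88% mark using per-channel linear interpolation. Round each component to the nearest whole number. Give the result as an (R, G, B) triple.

#3d5fb3 → (61, 95, 179); #8f6829 → (143, 104, 41).
88% corresponds to t = 0.88.
R = 61 + 0.88 × (143 − 61) = 61 + 0.88 × 82 = 133.16 → 133
G = 95 + 0.88 × (104 − 95) = 95 + 0.88 × 9 = 102.92 → 103
B = 179 + 0.88 × (41 − 179) = 179 + 0.88 × -138 = 57.56 → 58

(133, 103, 58)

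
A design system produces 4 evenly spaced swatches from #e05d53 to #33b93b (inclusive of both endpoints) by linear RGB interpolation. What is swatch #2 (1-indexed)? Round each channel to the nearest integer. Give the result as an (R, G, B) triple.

With 4 swatches and endpoints inclusive, swatch 2 sits at t = (2 − 1)/(4 − 1) = 1/3 ≈ 0.3333.
#e05d53 → (224, 93, 83); #33b93b → (51, 185, 59).
R = 224 + 0.3333 × (51 − 224) = 166.339 → 166
G = 93 + 0.3333 × (185 − 93) = 123.664 → 124
B = 83 + 0.3333 × (59 − 83) = 75.001 → 75

(166, 124, 75)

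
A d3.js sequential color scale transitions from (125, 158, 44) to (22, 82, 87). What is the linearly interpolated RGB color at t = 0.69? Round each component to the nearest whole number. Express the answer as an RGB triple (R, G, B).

R = 125 + 0.69 × (22 − 125) = 125 + 0.69 × -103 = 53.93 → 54
G = 158 + 0.69 × (82 − 158) = 158 + 0.69 × -76 = 105.56 → 106
B = 44 + 0.69 × (87 − 44) = 44 + 0.69 × 43 = 73.67 → 74

(54, 106, 74)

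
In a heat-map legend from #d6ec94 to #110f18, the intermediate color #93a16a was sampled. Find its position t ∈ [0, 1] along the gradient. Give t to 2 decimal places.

Invert the lerp on the G channel (largest span, 221): t = (161 − 236) / (15 − 236) = -75/-221 = 0.33937.
Check on R: (147 − 214)/(17 − 214) = 0.3401 ✓

0.34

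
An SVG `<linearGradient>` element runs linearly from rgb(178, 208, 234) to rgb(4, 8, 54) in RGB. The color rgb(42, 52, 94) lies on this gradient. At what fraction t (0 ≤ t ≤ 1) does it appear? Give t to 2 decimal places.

0.78

Invert the lerp on the G channel (largest span, 200): t = (52 − 208) / (8 − 208) = -156/-200 = 0.78.
Check on R: (42 − 178)/(4 − 178) = 0.7816 ✓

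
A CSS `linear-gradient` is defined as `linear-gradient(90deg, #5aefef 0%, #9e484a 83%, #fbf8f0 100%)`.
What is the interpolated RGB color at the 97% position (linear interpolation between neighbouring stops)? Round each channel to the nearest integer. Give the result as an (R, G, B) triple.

97% lies between the 83% and 100% stops, so the local fraction is t = (97 − 83)/(100 − 83) = 14/17 ≈ 0.8235.
#9e484a → (158, 72, 74); #fbf8f0 → (251, 248, 240).
R = 158 + 0.8235 × (251 − 158) = 234.585 → 235
G = 72 + 0.8235 × (248 − 72) = 216.936 → 217
B = 74 + 0.8235 × (240 − 74) = 210.701 → 211

(235, 217, 211)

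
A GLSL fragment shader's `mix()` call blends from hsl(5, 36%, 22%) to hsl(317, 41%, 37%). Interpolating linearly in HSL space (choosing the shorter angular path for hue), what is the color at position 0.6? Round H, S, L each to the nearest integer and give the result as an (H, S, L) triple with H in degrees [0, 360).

Hue: 317 − 5 = 312°, but |312| > 180 so the shorter arc goes the other way: Δh = 312 − 360 = -48°.
H = 5 + 0.6 × (-48) = -23.8 → -24 → -24 mod 360 = 336°
S = 36 + 0.6 × (41 − 36) = 39 → 39%
L = 22 + 0.6 × (37 − 22) = 31 → 31%

(336, 39, 31)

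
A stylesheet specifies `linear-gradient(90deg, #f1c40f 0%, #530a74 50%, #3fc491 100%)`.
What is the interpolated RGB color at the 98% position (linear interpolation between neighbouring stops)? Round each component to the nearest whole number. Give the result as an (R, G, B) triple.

(64, 189, 144)

98% lies between the 50% and 100% stops, so the local fraction is t = (98 − 50)/(100 − 50) = 48/50 ≈ 0.96.
#530a74 → (83, 10, 116); #3fc491 → (63, 196, 145).
R = 83 + 0.96 × (63 − 83) = 63.8 → 64
G = 10 + 0.96 × (196 − 10) = 188.56 → 189
B = 116 + 0.96 × (145 − 116) = 143.84 → 144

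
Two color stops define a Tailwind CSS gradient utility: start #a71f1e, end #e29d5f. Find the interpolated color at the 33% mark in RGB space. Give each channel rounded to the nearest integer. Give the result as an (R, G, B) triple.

(186, 73, 51)

#a71f1e → (167, 31, 30); #e29d5f → (226, 157, 95).
33% corresponds to t = 0.33.
R = 167 + 0.33 × (226 − 167) = 167 + 0.33 × 59 = 186.47 → 186
G = 31 + 0.33 × (157 − 31) = 31 + 0.33 × 126 = 72.58 → 73
B = 30 + 0.33 × (95 − 30) = 30 + 0.33 × 65 = 51.45 → 51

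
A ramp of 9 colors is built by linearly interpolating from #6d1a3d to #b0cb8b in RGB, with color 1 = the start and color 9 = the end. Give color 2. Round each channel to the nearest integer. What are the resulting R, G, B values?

(117, 48, 71)

With 9 swatches and endpoints inclusive, swatch 2 sits at t = (2 − 1)/(9 − 1) = 1/8 ≈ 0.125.
#6d1a3d → (109, 26, 61); #b0cb8b → (176, 203, 139).
R = 109 + 0.125 × (176 − 109) = 117.375 → 117
G = 26 + 0.125 × (203 − 26) = 48.125 → 48
B = 61 + 0.125 × (139 − 61) = 70.75 → 71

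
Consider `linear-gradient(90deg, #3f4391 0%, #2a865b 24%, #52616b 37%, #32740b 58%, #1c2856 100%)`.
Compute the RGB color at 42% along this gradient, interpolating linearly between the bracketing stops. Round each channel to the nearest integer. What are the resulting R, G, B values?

(74, 102, 84)

42% lies between the 37% and 58% stops, so the local fraction is t = (42 − 37)/(58 − 37) = 5/21 ≈ 0.2381.
#52616b → (82, 97, 107); #32740b → (50, 116, 11).
R = 82 + 0.2381 × (50 − 82) = 74.381 → 74
G = 97 + 0.2381 × (116 − 97) = 101.524 → 102
B = 107 + 0.2381 × (11 − 107) = 84.142 → 84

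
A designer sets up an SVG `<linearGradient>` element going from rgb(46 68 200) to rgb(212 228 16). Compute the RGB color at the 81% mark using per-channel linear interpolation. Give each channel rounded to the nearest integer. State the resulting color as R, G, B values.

(180, 198, 51)

81% corresponds to t = 0.81.
R = 46 + 0.81 × (212 − 46) = 46 + 0.81 × 166 = 180.46 → 180
G = 68 + 0.81 × (228 − 68) = 68 + 0.81 × 160 = 197.6 → 198
B = 200 + 0.81 × (16 − 200) = 200 + 0.81 × -184 = 50.96 → 51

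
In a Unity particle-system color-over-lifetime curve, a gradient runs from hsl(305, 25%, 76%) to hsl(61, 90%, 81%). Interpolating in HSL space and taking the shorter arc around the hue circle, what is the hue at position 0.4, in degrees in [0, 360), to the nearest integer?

351

Hue: 61 − 305 = -244°, but |-244| > 180 so the shorter arc goes the other way: Δh = -244 + 360 = 116°.
H = 305 + 0.4 × (116) = 351.4 → 351°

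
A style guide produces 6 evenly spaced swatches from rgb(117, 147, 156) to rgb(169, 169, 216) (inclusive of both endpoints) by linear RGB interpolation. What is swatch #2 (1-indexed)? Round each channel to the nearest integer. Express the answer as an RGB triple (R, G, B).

(127, 151, 168)

With 6 swatches and endpoints inclusive, swatch 2 sits at t = (2 − 1)/(6 − 1) = 1/5 ≈ 0.2.
R = 117 + 0.2 × (169 − 117) = 127.4 → 127
G = 147 + 0.2 × (169 − 147) = 151.4 → 151
B = 156 + 0.2 × (216 − 156) = 168 → 168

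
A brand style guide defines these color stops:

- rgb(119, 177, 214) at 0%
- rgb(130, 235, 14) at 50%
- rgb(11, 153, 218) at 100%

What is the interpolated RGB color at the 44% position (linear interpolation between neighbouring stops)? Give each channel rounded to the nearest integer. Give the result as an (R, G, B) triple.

44% lies between the 0% and 50% stops, so the local fraction is t = (44 − 0)/(50 − 0) = 44/50 ≈ 0.88.
R = 119 + 0.88 × (130 − 119) = 128.68 → 129
G = 177 + 0.88 × (235 − 177) = 228.04 → 228
B = 214 + 0.88 × (14 − 214) = 38 → 38

(129, 228, 38)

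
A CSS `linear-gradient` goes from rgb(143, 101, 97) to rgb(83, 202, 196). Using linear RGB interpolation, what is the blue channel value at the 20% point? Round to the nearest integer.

117

B = 97 + 0.2 × (196 − 97) = 116.8 → 117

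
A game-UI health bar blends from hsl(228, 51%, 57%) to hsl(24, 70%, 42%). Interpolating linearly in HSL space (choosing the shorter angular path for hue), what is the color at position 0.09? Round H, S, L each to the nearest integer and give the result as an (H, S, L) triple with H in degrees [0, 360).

Hue: 24 − 228 = -204°, but |-204| > 180 so the shorter arc goes the other way: Δh = -204 + 360 = 156°.
H = 228 + 0.09 × (156) = 242.04 → 242°
S = 51 + 0.09 × (70 − 51) = 52.71 → 53%
L = 57 + 0.09 × (42 − 57) = 55.65 → 56%

(242, 53, 56)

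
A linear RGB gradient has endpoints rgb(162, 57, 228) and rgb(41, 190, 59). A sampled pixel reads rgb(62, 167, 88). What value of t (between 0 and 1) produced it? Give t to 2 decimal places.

0.83

Invert the lerp on the B channel (largest span, 169): t = (88 − 228) / (59 − 228) = -140/-169 = 0.8284.
Check on R: (62 − 162)/(41 − 162) = 0.8264 ✓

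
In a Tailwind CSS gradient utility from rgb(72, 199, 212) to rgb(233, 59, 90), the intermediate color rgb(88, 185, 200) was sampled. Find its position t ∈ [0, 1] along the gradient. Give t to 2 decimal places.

Invert the lerp on the R channel (largest span, 161): t = (88 − 72) / (233 − 72) = 16/161 = 0.099379.
Check on G: (185 − 199)/(59 − 199) = 0.1 ✓

0.10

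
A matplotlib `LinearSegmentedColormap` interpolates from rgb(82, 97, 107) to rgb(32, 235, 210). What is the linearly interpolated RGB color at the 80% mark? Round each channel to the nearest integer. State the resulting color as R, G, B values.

(42, 207, 189)

80% corresponds to t = 0.8.
R = 82 + 0.8 × (32 − 82) = 82 + 0.8 × -50 = 42 → 42
G = 97 + 0.8 × (235 − 97) = 97 + 0.8 × 138 = 207.4 → 207
B = 107 + 0.8 × (210 − 107) = 107 + 0.8 × 103 = 189.4 → 189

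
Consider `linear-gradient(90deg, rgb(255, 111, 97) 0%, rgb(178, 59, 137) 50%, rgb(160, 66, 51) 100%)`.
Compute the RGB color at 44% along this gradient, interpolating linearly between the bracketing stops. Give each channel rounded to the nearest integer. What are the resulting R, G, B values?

(187, 65, 132)

44% lies between the 0% and 50% stops, so the local fraction is t = (44 − 0)/(50 − 0) = 44/50 ≈ 0.88.
R = 255 + 0.88 × (178 − 255) = 187.24 → 187
G = 111 + 0.88 × (59 − 111) = 65.24 → 65
B = 97 + 0.88 × (137 − 97) = 132.2 → 132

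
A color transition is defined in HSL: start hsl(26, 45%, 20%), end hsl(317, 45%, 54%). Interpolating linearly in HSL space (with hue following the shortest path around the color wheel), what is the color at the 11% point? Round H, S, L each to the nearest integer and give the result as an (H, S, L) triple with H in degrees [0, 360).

(18, 45, 24)

Hue: 317 − 26 = 291°, but |291| > 180 so the shorter arc goes the other way: Δh = 291 − 360 = -69°.
H = 26 + 0.11 × (-69) = 18.41 → 18°
S = 45 + 0.11 × (45 − 45) = 45 → 45%
L = 20 + 0.11 × (54 − 20) = 23.74 → 24%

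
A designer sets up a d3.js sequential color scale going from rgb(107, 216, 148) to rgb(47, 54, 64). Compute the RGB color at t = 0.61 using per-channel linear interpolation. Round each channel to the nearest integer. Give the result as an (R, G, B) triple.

(70, 117, 97)

R = 107 + 0.61 × (47 − 107) = 107 + 0.61 × -60 = 70.4 → 70
G = 216 + 0.61 × (54 − 216) = 216 + 0.61 × -162 = 117.18 → 117
B = 148 + 0.61 × (64 − 148) = 148 + 0.61 × -84 = 96.76 → 97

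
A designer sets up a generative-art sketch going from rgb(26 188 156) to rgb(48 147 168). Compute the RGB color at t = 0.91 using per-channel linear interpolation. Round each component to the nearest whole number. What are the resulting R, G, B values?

(46, 151, 167)

R = 26 + 0.91 × (48 − 26) = 26 + 0.91 × 22 = 46.02 → 46
G = 188 + 0.91 × (147 − 188) = 188 + 0.91 × -41 = 150.69 → 151
B = 156 + 0.91 × (168 − 156) = 156 + 0.91 × 12 = 166.92 → 167
So the blended color is (46, 151, 167), about #2e97a7.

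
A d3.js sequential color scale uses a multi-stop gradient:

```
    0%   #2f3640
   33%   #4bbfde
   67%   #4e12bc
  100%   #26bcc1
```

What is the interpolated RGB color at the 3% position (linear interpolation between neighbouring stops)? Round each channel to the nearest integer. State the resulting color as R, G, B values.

(50, 66, 78)

3% lies between the 0% and 33% stops, so the local fraction is t = (3 − 0)/(33 − 0) = 3/33 ≈ 0.0909.
#2f3640 → (47, 54, 64); #4bbfde → (75, 191, 222).
R = 47 + 0.0909 × (75 − 47) = 49.545 → 50
G = 54 + 0.0909 × (191 − 54) = 66.453 → 66
B = 64 + 0.0909 × (222 − 64) = 78.362 → 78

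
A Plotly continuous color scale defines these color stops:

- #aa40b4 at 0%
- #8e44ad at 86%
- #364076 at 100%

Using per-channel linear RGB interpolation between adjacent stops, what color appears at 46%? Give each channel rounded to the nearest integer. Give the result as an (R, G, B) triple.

(155, 66, 176)

46% lies between the 0% and 86% stops, so the local fraction is t = (46 − 0)/(86 − 0) = 46/86 ≈ 0.5349.
#aa40b4 → (170, 64, 180); #8e44ad → (142, 68, 173).
R = 170 + 0.5349 × (142 − 170) = 155.023 → 155
G = 64 + 0.5349 × (68 − 64) = 66.14 → 66
B = 180 + 0.5349 × (173 − 180) = 176.256 → 176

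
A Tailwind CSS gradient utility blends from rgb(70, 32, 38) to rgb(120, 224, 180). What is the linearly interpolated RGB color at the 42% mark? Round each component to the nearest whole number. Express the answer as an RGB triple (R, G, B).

42% corresponds to t = 0.42.
R = 70 + 0.42 × (120 − 70) = 70 + 0.42 × 50 = 91 → 91
G = 32 + 0.42 × (224 − 32) = 32 + 0.42 × 192 = 112.64 → 113
B = 38 + 0.42 × (180 − 38) = 38 + 0.42 × 142 = 97.64 → 98
So the blended color is (91, 113, 98), about #5b7162.

(91, 113, 98)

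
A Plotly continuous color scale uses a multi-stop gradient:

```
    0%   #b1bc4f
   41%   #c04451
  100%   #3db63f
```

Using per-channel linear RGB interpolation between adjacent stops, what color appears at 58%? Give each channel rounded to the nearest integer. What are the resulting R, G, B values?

58% lies between the 41% and 100% stops, so the local fraction is t = (58 − 41)/(100 − 41) = 17/59 ≈ 0.2881.
#c04451 → (192, 68, 81); #3db63f → (61, 182, 63).
R = 192 + 0.2881 × (61 − 192) = 154.259 → 154
G = 68 + 0.2881 × (182 − 68) = 100.843 → 101
B = 81 + 0.2881 × (63 − 81) = 75.814 → 76

(154, 101, 76)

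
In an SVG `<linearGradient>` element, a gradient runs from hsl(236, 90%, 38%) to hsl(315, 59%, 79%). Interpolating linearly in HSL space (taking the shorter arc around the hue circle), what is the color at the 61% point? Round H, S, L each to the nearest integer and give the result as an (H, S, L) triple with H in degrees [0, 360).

(284, 71, 63)

Hue arc: Δh = 315 − 236 = 79° (|Δh| ≤ 180, already the shorter path).
H = 236 + 0.61 × (79) = 284.19 → 284°
S = 90 + 0.61 × (59 − 90) = 71.09 → 71%
L = 38 + 0.61 × (79 − 38) = 63.01 → 63%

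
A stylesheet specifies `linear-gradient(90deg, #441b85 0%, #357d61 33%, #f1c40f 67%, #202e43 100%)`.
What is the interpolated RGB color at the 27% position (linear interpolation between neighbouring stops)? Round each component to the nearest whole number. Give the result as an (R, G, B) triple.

(56, 107, 104)

27% lies between the 0% and 33% stops, so the local fraction is t = (27 − 0)/(33 − 0) = 27/33 ≈ 0.8182.
#441b85 → (68, 27, 133); #357d61 → (53, 125, 97).
R = 68 + 0.8182 × (53 − 68) = 55.727 → 56
G = 27 + 0.8182 × (125 − 27) = 107.184 → 107
B = 133 + 0.8182 × (97 − 133) = 103.545 → 104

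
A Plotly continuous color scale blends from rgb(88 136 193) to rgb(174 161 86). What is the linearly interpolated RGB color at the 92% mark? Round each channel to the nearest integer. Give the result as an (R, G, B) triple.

92% corresponds to t = 0.92.
R = 88 + 0.92 × (174 − 88) = 88 + 0.92 × 86 = 167.12 → 167
G = 136 + 0.92 × (161 − 136) = 136 + 0.92 × 25 = 159 → 159
B = 193 + 0.92 × (86 − 193) = 193 + 0.92 × -107 = 94.56 → 95
So the blended color is (167, 159, 95), about #a79f5f.

(167, 159, 95)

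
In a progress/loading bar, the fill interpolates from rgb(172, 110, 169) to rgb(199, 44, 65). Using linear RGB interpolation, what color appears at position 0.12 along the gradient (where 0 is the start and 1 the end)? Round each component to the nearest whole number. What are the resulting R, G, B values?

(175, 102, 157)

R = 172 + 0.12 × (199 − 172) = 172 + 0.12 × 27 = 175.24 → 175
G = 110 + 0.12 × (44 − 110) = 110 + 0.12 × -66 = 102.08 → 102
B = 169 + 0.12 × (65 − 169) = 169 + 0.12 × -104 = 156.52 → 157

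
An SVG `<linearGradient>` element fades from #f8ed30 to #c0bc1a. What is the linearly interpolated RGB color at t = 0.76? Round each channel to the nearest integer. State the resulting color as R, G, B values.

(205, 200, 31)

#f8ed30 → (248, 237, 48); #c0bc1a → (192, 188, 26).
R = 248 + 0.76 × (192 − 248) = 248 + 0.76 × -56 = 205.44 → 205
G = 237 + 0.76 × (188 − 237) = 237 + 0.76 × -49 = 199.76 → 200
B = 48 + 0.76 × (26 − 48) = 48 + 0.76 × -22 = 31.28 → 31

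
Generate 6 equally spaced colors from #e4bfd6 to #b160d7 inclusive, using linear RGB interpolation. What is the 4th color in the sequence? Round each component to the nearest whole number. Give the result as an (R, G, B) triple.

With 6 swatches and endpoints inclusive, swatch 4 sits at t = (4 − 1)/(6 − 1) = 3/5 ≈ 0.6.
#e4bfd6 → (228, 191, 214); #b160d7 → (177, 96, 215).
R = 228 + 0.6 × (177 − 228) = 197.4 → 197
G = 191 + 0.6 × (96 − 191) = 134 → 134
B = 214 + 0.6 × (215 − 214) = 214.6 → 215

(197, 134, 215)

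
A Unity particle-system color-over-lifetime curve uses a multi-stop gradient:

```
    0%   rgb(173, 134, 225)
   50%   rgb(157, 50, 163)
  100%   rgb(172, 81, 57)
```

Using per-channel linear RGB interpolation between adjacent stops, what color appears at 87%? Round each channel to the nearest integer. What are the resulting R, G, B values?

87% lies between the 50% and 100% stops, so the local fraction is t = (87 − 50)/(100 − 50) = 37/50 ≈ 0.74.
R = 157 + 0.74 × (172 − 157) = 168.1 → 168
G = 50 + 0.74 × (81 − 50) = 72.94 → 73
B = 163 + 0.74 × (57 − 163) = 84.56 → 85

(168, 73, 85)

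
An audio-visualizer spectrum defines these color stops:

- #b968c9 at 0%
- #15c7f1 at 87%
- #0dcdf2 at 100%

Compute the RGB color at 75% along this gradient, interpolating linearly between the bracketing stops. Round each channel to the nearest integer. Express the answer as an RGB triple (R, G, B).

75% lies between the 0% and 87% stops, so the local fraction is t = (75 − 0)/(87 − 0) = 75/87 ≈ 0.8621.
#b968c9 → (185, 104, 201); #15c7f1 → (21, 199, 241).
R = 185 + 0.8621 × (21 − 185) = 43.616 → 44
G = 104 + 0.8621 × (199 − 104) = 185.899 → 186
B = 201 + 0.8621 × (241 − 201) = 235.484 → 235

(44, 186, 235)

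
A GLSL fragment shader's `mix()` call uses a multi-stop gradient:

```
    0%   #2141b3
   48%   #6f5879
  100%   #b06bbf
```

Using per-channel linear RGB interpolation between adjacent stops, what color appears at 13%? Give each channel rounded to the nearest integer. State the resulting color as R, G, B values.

(54, 71, 163)

13% lies between the 0% and 48% stops, so the local fraction is t = (13 − 0)/(48 − 0) = 13/48 ≈ 0.2708.
#2141b3 → (33, 65, 179); #6f5879 → (111, 88, 121).
R = 33 + 0.2708 × (111 − 33) = 54.122 → 54
G = 65 + 0.2708 × (88 − 65) = 71.228 → 71
B = 179 + 0.2708 × (121 − 179) = 163.294 → 163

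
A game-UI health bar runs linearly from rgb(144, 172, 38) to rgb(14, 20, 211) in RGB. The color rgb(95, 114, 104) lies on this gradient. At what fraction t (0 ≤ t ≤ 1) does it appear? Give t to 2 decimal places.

0.38

Invert the lerp on the B channel (largest span, 173): t = (104 − 38) / (211 − 38) = 66/173 = 0.3815.
Check on R: (95 − 144)/(14 − 144) = 0.3769 ✓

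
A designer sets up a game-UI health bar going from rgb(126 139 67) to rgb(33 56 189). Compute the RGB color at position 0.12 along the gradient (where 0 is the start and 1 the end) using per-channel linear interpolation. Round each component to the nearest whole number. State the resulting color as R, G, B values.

(115, 129, 82)

R = 126 + 0.12 × (33 − 126) = 126 + 0.12 × -93 = 114.84 → 115
G = 139 + 0.12 × (56 − 139) = 139 + 0.12 × -83 = 129.04 → 129
B = 67 + 0.12 × (189 − 67) = 67 + 0.12 × 122 = 81.64 → 82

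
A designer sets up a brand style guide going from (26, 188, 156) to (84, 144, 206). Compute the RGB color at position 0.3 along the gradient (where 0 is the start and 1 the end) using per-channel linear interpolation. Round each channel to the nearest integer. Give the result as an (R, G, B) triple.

(43, 175, 171)

R = 26 + 0.3 × (84 − 26) = 26 + 0.3 × 58 = 43.4 → 43
G = 188 + 0.3 × (144 − 188) = 188 + 0.3 × -44 = 174.8 → 175
B = 156 + 0.3 × (206 − 156) = 156 + 0.3 × 50 = 171 → 171
So the blended color is (43, 175, 171), about #2bafab.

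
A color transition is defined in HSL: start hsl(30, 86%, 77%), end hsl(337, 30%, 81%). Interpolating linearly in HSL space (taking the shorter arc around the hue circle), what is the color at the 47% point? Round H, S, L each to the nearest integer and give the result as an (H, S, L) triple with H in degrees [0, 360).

Hue: 337 − 30 = 307°, but |307| > 180 so the shorter arc goes the other way: Δh = 307 − 360 = -53°.
H = 30 + 0.47 × (-53) = 5.09 → 5°
S = 86 + 0.47 × (30 − 86) = 59.68 → 60%
L = 77 + 0.47 × (81 − 77) = 78.88 → 79%

(5, 60, 79)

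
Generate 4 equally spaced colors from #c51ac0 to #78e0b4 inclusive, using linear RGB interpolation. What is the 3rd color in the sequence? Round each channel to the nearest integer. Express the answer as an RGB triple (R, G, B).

(146, 158, 184)

With 4 swatches and endpoints inclusive, swatch 3 sits at t = (3 − 1)/(4 − 1) = 2/3 ≈ 0.6667.
#c51ac0 → (197, 26, 192); #78e0b4 → (120, 224, 180).
R = 197 + 0.6667 × (120 − 197) = 145.664 → 146
G = 26 + 0.6667 × (224 − 26) = 158.007 → 158
B = 192 + 0.6667 × (180 − 192) = 184 → 184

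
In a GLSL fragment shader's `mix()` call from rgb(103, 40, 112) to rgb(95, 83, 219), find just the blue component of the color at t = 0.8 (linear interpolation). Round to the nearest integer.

B = 112 + 0.8 × (219 − 112) = 197.6 → 198

198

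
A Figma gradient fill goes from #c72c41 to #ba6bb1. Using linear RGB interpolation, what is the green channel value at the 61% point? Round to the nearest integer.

G₁ = 44 (from #c72c41), G₂ = 107 (from #ba6bb1).
G = 44 + 0.61 × (107 − 44) = 82.43 → 82

82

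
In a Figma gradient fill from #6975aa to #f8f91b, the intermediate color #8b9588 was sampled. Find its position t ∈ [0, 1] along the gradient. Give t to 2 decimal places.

0.24

Invert the lerp on the R channel (largest span, 143): t = (139 − 105) / (248 − 105) = 34/143 = 0.23776.
Check on G: (149 − 117)/(249 − 117) = 0.2424 ✓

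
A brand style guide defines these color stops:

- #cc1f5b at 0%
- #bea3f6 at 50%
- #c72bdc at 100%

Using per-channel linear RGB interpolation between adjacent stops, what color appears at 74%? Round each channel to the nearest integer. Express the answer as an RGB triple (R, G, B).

(194, 105, 234)

74% lies between the 50% and 100% stops, so the local fraction is t = (74 − 50)/(100 − 50) = 24/50 ≈ 0.48.
#bea3f6 → (190, 163, 246); #c72bdc → (199, 43, 220).
R = 190 + 0.48 × (199 − 190) = 194.32 → 194
G = 163 + 0.48 × (43 − 163) = 105.4 → 105
B = 246 + 0.48 × (220 − 246) = 233.52 → 234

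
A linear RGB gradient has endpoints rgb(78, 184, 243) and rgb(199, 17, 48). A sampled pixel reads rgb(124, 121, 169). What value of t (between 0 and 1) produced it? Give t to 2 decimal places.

Invert the lerp on the B channel (largest span, 195): t = (169 − 243) / (48 − 243) = -74/-195 = 0.37949.
Check on R: (124 − 78)/(199 − 78) = 0.3802 ✓

0.38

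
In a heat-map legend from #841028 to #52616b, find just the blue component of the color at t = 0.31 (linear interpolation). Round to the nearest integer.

61

B₁ = 40 (from #841028), B₂ = 107 (from #52616b).
B = 40 + 0.31 × (107 − 40) = 60.77 → 61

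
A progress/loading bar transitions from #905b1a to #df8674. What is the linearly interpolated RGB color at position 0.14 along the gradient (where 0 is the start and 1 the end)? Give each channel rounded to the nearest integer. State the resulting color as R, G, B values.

(155, 97, 39)

#905b1a → (144, 91, 26); #df8674 → (223, 134, 116).
R = 144 + 0.14 × (223 − 144) = 144 + 0.14 × 79 = 155.06 → 155
G = 91 + 0.14 × (134 − 91) = 91 + 0.14 × 43 = 97.02 → 97
B = 26 + 0.14 × (116 − 26) = 26 + 0.14 × 90 = 38.6 → 39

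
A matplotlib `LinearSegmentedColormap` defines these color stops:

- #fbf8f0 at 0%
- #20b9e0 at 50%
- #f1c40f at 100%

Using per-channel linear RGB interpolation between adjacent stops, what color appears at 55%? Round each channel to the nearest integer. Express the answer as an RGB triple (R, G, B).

(53, 186, 203)

55% lies between the 50% and 100% stops, so the local fraction is t = (55 − 50)/(100 − 50) = 5/50 ≈ 0.1.
#20b9e0 → (32, 185, 224); #f1c40f → (241, 196, 15).
R = 32 + 0.1 × (241 − 32) = 52.9 → 53
G = 185 + 0.1 × (196 − 185) = 186.1 → 186
B = 224 + 0.1 × (15 − 224) = 203.1 → 203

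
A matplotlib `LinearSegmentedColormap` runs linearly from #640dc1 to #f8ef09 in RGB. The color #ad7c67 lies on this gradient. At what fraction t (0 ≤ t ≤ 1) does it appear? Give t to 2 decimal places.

Invert the lerp on the G channel (largest span, 226): t = (124 − 13) / (239 − 13) = 111/226 = 0.49115.
Check on R: (173 − 100)/(248 − 100) = 0.4932 ✓

0.49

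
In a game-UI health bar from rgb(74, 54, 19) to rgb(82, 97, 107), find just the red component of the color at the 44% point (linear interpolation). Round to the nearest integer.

78

R = 74 + 0.44 × (82 − 74) = 77.52 → 78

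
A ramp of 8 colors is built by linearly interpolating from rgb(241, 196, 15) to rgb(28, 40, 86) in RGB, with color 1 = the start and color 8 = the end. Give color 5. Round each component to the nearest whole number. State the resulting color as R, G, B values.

With 8 swatches and endpoints inclusive, swatch 5 sits at t = (5 − 1)/(8 − 1) = 4/7 ≈ 0.5714.
R = 241 + 0.5714 × (28 − 241) = 119.292 → 119
G = 196 + 0.5714 × (40 − 196) = 106.862 → 107
B = 15 + 0.5714 × (86 − 15) = 55.569 → 56

(119, 107, 56)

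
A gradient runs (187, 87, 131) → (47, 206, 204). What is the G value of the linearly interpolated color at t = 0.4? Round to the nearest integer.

135

G = 87 + 0.4 × (206 − 87) = 134.6 → 135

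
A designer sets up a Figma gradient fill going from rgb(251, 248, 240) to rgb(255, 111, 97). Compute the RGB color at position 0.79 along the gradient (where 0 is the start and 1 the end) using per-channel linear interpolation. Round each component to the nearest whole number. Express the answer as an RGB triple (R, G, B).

R = 251 + 0.79 × (255 − 251) = 251 + 0.79 × 4 = 254.16 → 254
G = 248 + 0.79 × (111 − 248) = 248 + 0.79 × -137 = 139.77 → 140
B = 240 + 0.79 × (97 − 240) = 240 + 0.79 × -143 = 127.03 → 127

(254, 140, 127)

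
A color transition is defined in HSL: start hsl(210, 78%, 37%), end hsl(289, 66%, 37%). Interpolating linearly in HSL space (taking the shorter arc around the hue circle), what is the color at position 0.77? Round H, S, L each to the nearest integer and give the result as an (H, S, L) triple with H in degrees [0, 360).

Hue arc: Δh = 289 − 210 = 79° (|Δh| ≤ 180, already the shorter path).
H = 210 + 0.77 × (79) = 270.83 → 271°
S = 78 + 0.77 × (66 − 78) = 68.76 → 69%
L = 37 + 0.77 × (37 − 37) = 37 → 37%

(271, 69, 37)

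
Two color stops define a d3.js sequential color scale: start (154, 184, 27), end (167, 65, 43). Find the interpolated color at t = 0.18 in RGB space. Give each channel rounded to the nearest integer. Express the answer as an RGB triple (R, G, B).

(156, 163, 30)

R = 154 + 0.18 × (167 − 154) = 154 + 0.18 × 13 = 156.34 → 156
G = 184 + 0.18 × (65 − 184) = 184 + 0.18 × -119 = 162.58 → 163
B = 27 + 0.18 × (43 − 27) = 27 + 0.18 × 16 = 29.88 → 30
So the blended color is (156, 163, 30), about #9ca31e.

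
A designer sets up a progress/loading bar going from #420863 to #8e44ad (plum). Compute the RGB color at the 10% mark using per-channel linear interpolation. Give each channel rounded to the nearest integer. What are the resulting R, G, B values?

(74, 14, 106)

#420863 → (66, 8, 99); #8e44ad → (142, 68, 173).
10% corresponds to t = 0.1.
R = 66 + 0.1 × (142 − 66) = 66 + 0.1 × 76 = 73.6 → 74
G = 8 + 0.1 × (68 − 8) = 8 + 0.1 × 60 = 14 → 14
B = 99 + 0.1 × (173 − 99) = 99 + 0.1 × 74 = 106.4 → 106
So the blended color is (74, 14, 106), about #4a0e6a.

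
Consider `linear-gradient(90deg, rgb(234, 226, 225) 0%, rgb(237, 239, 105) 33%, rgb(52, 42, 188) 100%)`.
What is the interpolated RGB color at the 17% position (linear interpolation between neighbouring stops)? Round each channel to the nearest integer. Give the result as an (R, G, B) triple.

17% lies between the 0% and 33% stops, so the local fraction is t = (17 − 0)/(33 − 0) = 17/33 ≈ 0.5152.
R = 234 + 0.5152 × (237 − 234) = 235.546 → 236
G = 226 + 0.5152 × (239 − 226) = 232.698 → 233
B = 225 + 0.5152 × (105 − 225) = 163.176 → 163

(236, 233, 163)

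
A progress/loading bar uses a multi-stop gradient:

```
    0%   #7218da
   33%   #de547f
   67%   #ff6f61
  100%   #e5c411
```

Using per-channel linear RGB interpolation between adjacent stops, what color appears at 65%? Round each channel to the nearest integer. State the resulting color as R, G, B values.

(253, 109, 99)

65% lies between the 33% and 67% stops, so the local fraction is t = (65 − 33)/(67 − 33) = 32/34 ≈ 0.9412.
#de547f → (222, 84, 127); #ff6f61 → (255, 111, 97).
R = 222 + 0.9412 × (255 − 222) = 253.06 → 253
G = 84 + 0.9412 × (111 − 84) = 109.412 → 109
B = 127 + 0.9412 × (97 − 127) = 98.764 → 99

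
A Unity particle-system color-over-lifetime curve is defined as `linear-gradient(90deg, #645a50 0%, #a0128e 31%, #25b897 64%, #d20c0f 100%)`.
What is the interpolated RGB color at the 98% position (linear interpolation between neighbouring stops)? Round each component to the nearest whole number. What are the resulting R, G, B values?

98% lies between the 64% and 100% stops, so the local fraction is t = (98 − 64)/(100 − 64) = 34/36 ≈ 0.9444.
#25b897 → (37, 184, 151); #d20c0f → (210, 12, 15).
R = 37 + 0.9444 × (210 − 37) = 200.381 → 200
G = 184 + 0.9444 × (12 − 184) = 21.563 → 22
B = 151 + 0.9444 × (15 − 151) = 22.562 → 23

(200, 22, 23)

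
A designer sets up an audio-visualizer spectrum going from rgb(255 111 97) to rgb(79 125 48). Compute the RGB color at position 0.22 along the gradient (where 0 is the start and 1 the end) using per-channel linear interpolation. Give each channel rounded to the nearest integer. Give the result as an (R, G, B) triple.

R = 255 + 0.22 × (79 − 255) = 255 + 0.22 × -176 = 216.28 → 216
G = 111 + 0.22 × (125 − 111) = 111 + 0.22 × 14 = 114.08 → 114
B = 97 + 0.22 × (48 − 97) = 97 + 0.22 × -49 = 86.22 → 86

(216, 114, 86)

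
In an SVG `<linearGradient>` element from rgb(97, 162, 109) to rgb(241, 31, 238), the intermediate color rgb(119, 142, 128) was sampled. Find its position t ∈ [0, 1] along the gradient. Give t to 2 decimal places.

0.15

Invert the lerp on the R channel (largest span, 144): t = (119 − 97) / (241 − 97) = 22/144 = 0.15278.
Check on G: (142 − 162)/(31 − 162) = 0.1527 ✓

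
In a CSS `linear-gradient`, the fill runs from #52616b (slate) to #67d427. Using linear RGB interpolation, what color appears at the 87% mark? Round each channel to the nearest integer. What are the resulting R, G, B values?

#52616b → (82, 97, 107); #67d427 → (103, 212, 39).
87% corresponds to t = 0.87.
R = 82 + 0.87 × (103 − 82) = 82 + 0.87 × 21 = 100.27 → 100
G = 97 + 0.87 × (212 − 97) = 97 + 0.87 × 115 = 197.05 → 197
B = 107 + 0.87 × (39 − 107) = 107 + 0.87 × -68 = 47.84 → 48

(100, 197, 48)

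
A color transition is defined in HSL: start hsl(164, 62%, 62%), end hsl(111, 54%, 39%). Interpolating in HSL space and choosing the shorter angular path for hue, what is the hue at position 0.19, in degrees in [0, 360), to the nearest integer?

Hue arc: Δh = 111 − 164 = -53° (|Δh| ≤ 180, already the shorter path).
H = 164 + 0.19 × (-53) = 153.93 → 154°

154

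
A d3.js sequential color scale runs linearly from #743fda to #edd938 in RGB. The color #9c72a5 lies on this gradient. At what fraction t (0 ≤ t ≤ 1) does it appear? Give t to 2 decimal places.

Invert the lerp on the B channel (largest span, 162): t = (165 − 218) / (56 − 218) = -53/-162 = 0.32716.
Check on R: (156 − 116)/(237 − 116) = 0.3306 ✓

0.33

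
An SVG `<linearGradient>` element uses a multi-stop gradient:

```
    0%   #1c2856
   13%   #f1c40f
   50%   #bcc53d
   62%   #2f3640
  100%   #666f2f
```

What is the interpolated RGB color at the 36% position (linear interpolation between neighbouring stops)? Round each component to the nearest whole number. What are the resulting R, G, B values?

36% lies between the 13% and 50% stops, so the local fraction is t = (36 − 13)/(50 − 13) = 23/37 ≈ 0.6216.
#f1c40f → (241, 196, 15); #bcc53d → (188, 197, 61).
R = 241 + 0.6216 × (188 − 241) = 208.055 → 208
G = 196 + 0.6216 × (197 − 196) = 196.622 → 197
B = 15 + 0.6216 × (61 − 15) = 43.594 → 44

(208, 197, 44)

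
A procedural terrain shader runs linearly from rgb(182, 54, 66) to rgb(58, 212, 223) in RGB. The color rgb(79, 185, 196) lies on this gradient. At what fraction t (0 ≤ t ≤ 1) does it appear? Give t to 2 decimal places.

0.83

Invert the lerp on the G channel (largest span, 158): t = (185 − 54) / (212 − 54) = 131/158 = 0.82911.
Check on R: (79 − 182)/(58 − 182) = 0.8306 ✓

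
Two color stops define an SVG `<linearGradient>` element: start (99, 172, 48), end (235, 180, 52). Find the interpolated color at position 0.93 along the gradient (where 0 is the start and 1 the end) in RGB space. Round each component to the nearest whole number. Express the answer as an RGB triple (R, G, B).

(225, 179, 52)

R = 99 + 0.93 × (235 − 99) = 99 + 0.93 × 136 = 225.48 → 225
G = 172 + 0.93 × (180 − 172) = 172 + 0.93 × 8 = 179.44 → 179
B = 48 + 0.93 × (52 − 48) = 48 + 0.93 × 4 = 51.72 → 52
So the blended color is (225, 179, 52), about #e1b334.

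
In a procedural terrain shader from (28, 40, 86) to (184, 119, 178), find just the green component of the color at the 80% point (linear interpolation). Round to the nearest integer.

G = 40 + 0.8 × (119 − 40) = 103.2 → 103

103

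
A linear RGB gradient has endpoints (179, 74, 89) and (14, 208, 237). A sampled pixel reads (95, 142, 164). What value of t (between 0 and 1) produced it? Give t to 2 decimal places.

Invert the lerp on the R channel (largest span, 165): t = (95 − 179) / (14 − 179) = -84/-165 = 0.50909.
Check on G: (142 − 74)/(208 − 74) = 0.5075 ✓

0.51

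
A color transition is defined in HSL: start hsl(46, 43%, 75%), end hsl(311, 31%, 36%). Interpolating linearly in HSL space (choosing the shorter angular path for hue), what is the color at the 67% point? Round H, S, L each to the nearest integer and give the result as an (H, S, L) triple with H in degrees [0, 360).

(342, 35, 49)

Hue: 311 − 46 = 265°, but |265| > 180 so the shorter arc goes the other way: Δh = 265 − 360 = -95°.
H = 46 + 0.67 × (-95) = -17.65 → -18 → -18 mod 360 = 342°
S = 43 + 0.67 × (31 − 43) = 34.96 → 35%
L = 75 + 0.67 × (36 − 75) = 48.87 → 49%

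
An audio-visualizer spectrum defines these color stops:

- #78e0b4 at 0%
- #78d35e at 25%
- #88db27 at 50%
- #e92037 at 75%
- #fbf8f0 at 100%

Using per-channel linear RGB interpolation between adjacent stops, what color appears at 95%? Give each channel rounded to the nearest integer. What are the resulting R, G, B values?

(247, 205, 203)

95% lies between the 75% and 100% stops, so the local fraction is t = (95 − 75)/(100 − 75) = 20/25 ≈ 0.8.
#e92037 → (233, 32, 55); #fbf8f0 → (251, 248, 240).
R = 233 + 0.8 × (251 − 233) = 247.4 → 247
G = 32 + 0.8 × (248 − 32) = 204.8 → 205
B = 55 + 0.8 × (240 − 55) = 203 → 203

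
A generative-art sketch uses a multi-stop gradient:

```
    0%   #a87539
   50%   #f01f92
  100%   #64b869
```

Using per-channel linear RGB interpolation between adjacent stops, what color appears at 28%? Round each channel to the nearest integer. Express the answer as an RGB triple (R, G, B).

(208, 69, 107)

28% lies between the 0% and 50% stops, so the local fraction is t = (28 − 0)/(50 − 0) = 28/50 ≈ 0.56.
#a87539 → (168, 117, 57); #f01f92 → (240, 31, 146).
R = 168 + 0.56 × (240 − 168) = 208.32 → 208
G = 117 + 0.56 × (31 − 117) = 68.84 → 69
B = 57 + 0.56 × (146 − 57) = 106.84 → 107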